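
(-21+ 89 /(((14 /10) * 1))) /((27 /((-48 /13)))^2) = 76288 /95823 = 0.80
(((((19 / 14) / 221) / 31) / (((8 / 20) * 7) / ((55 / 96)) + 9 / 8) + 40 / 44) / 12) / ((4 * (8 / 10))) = 15858755725 / 669849564384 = 0.02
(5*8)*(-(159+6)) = -6600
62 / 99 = 0.63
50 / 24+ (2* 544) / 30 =767 / 20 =38.35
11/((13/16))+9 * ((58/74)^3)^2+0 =521162176541/33354443317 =15.62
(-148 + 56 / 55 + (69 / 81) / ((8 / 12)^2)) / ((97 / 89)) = -8521127 / 64020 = -133.10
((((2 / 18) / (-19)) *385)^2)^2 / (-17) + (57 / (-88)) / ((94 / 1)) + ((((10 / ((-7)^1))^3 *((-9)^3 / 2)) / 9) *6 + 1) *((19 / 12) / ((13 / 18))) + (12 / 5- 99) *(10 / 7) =759085838770359784373 / 536143889997411696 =1415.82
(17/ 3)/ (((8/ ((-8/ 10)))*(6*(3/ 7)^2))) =-833/ 1620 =-0.51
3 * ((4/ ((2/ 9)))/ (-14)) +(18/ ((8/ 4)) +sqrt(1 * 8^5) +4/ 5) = 208/ 35 +128 * sqrt(2) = 186.96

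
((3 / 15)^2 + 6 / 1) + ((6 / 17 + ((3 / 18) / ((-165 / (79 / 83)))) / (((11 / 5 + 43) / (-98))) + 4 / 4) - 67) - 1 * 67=-99922070761 / 789242850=-126.60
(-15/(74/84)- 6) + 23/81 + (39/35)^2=-78938788/3671325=-21.50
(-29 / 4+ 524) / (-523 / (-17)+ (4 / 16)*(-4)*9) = 35139 / 1480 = 23.74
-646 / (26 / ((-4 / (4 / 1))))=323 / 13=24.85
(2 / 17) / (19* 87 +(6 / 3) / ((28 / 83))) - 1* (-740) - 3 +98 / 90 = 2622743762 / 3553425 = 738.09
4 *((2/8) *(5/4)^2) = 25/16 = 1.56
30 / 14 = 15 / 7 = 2.14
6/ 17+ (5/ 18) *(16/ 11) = 1274/ 1683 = 0.76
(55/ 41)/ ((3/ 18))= 330/ 41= 8.05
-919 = -919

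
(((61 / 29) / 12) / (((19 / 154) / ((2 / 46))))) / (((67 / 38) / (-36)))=-56364 / 44689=-1.26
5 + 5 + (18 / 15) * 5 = 16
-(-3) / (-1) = -3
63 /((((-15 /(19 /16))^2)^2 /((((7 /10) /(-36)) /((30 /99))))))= -70243019 /442368000000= -0.00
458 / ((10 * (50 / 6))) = 687 / 125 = 5.50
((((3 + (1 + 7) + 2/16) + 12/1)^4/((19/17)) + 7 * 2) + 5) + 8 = 255898.72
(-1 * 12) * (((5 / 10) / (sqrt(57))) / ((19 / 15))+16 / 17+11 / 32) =-2097 / 136 - 30 * sqrt(57) / 361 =-16.05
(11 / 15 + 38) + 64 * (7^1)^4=2305541 / 15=153702.73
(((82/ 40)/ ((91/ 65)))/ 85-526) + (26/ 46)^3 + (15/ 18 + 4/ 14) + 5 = -6449444647/ 12410340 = -519.68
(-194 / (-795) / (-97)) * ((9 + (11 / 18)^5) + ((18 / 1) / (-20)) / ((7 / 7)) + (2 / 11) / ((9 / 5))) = -861157949 / 41310680400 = -0.02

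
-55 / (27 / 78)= -1430 / 9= -158.89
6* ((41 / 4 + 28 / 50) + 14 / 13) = 46359 / 650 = 71.32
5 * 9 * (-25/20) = -225/4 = -56.25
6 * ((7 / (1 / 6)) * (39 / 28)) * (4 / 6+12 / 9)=702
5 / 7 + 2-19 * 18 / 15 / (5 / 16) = -12293 / 175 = -70.25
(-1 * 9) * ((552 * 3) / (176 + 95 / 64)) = -953856 / 11359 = -83.97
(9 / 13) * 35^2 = 11025 / 13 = 848.08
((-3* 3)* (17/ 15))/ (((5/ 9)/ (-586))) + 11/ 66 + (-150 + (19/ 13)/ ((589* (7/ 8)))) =4489253149/ 423150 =10609.13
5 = 5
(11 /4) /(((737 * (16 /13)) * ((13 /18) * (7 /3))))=27 /15008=0.00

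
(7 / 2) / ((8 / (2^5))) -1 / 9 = 125 / 9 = 13.89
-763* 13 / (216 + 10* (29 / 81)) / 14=-114777 / 35572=-3.23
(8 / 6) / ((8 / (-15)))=-5 / 2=-2.50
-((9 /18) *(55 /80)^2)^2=-14641 /262144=-0.06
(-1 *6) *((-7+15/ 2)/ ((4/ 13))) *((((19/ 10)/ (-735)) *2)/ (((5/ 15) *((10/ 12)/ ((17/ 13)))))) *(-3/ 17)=-513/ 12250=-0.04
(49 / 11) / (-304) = -49 / 3344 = -0.01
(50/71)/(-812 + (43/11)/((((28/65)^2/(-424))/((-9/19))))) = 1024100/4971958961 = 0.00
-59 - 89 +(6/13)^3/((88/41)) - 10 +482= 7831215/24167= 324.05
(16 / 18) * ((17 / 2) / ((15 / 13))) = 884 / 135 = 6.55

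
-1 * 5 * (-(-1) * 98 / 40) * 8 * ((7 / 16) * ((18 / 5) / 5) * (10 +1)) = -33957 / 100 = -339.57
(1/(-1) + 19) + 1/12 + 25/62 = 6877/372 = 18.49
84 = 84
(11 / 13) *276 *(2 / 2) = 3036 / 13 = 233.54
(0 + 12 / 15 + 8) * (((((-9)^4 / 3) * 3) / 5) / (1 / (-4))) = -1154736 / 25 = -46189.44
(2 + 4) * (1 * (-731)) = -4386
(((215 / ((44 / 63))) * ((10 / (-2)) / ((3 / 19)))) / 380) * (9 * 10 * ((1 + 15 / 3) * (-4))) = 609525 / 11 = 55411.36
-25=-25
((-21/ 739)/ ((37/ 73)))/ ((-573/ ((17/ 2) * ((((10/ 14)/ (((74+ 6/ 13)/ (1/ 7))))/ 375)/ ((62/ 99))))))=48399/ 9972910824800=0.00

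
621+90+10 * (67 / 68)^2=1666277 / 2312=720.71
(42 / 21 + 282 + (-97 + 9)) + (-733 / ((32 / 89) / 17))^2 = 1229945523545 / 1024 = 1201118675.34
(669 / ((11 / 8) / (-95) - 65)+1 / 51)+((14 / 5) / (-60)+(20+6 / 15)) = 423476287 / 41999350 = 10.08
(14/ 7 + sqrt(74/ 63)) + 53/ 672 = sqrt(518)/ 21 + 1397/ 672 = 3.16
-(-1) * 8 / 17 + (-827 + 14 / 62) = -435462 / 527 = -826.30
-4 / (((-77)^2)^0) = -4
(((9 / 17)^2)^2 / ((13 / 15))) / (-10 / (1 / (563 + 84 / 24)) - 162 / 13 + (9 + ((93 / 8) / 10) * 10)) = -787320 / 49136323031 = -0.00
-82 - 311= -393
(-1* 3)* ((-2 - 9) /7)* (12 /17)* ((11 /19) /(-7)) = -0.28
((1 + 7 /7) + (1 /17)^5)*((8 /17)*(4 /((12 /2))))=45435440 /72412707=0.63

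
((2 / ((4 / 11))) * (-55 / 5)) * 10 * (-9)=5445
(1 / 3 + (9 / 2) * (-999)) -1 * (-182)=-25879 / 6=-4313.17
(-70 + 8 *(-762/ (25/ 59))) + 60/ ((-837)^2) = -84398481022/ 5838075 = -14456.56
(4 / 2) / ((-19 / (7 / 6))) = -7 / 57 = -0.12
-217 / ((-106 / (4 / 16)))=217 / 424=0.51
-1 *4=-4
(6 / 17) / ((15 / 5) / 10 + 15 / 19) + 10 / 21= 2190 / 2737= 0.80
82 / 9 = 9.11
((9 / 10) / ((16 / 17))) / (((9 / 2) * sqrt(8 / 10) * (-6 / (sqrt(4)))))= -17 * sqrt(5) / 480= -0.08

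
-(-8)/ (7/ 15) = 120/ 7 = 17.14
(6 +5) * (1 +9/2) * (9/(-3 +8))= 108.90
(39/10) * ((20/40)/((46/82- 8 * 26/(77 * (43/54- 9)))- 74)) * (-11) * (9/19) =5399805411/38854129420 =0.14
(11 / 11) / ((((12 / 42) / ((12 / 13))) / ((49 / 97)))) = 2058 / 1261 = 1.63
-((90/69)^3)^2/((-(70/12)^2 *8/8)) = 1049760000/7253758561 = 0.14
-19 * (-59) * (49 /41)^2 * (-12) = -32298252 /1681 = -19213.71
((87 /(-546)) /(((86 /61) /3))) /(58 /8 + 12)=-5307 /301301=-0.02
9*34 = 306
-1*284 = -284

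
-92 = -92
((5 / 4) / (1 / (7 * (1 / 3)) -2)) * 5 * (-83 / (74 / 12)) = 43575 / 814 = 53.53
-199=-199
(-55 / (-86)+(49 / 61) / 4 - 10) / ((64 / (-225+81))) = 864927 / 41968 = 20.61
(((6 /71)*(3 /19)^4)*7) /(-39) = -1134 /120286283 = -0.00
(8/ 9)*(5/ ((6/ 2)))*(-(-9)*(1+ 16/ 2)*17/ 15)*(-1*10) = -1360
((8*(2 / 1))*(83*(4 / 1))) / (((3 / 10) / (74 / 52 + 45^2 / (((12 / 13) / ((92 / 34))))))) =69702842240 / 663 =105132492.07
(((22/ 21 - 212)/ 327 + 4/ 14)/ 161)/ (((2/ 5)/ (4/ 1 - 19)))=30850/ 368529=0.08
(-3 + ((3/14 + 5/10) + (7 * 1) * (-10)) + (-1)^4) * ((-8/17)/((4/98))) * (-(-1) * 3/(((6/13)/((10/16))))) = 227045/68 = 3338.90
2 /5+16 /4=22 /5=4.40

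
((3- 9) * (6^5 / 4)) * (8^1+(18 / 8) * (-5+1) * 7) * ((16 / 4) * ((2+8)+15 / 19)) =526046400 / 19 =27686652.63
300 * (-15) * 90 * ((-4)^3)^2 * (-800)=1327104000000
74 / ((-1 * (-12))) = 37 / 6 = 6.17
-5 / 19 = -0.26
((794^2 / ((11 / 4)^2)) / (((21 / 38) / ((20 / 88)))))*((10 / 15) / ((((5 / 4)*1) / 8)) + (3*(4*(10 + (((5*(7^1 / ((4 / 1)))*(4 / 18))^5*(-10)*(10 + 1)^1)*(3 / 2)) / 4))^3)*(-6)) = 351560621697886447003414646235143851 / 6062736364170571008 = 57987120102324067.59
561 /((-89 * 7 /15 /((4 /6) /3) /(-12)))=22440 /623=36.02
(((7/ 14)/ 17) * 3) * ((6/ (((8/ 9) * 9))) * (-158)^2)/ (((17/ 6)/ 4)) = 674028/ 289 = 2332.28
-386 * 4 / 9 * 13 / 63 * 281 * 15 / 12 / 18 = -3525145 / 5103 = -690.80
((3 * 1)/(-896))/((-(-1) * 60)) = -1/17920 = -0.00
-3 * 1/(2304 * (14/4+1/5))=-5/14208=-0.00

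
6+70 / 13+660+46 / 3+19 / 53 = 687.08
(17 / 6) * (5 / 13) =85 / 78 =1.09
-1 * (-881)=881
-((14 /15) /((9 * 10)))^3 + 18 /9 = 615093407 /307546875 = 2.00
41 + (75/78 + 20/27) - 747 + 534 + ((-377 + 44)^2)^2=8632051845793/702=12296370150.70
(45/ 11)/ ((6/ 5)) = 3.41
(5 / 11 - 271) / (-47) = 2976 / 517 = 5.76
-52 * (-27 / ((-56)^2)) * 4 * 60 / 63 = 585 / 343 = 1.71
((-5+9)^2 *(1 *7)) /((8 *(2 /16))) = 112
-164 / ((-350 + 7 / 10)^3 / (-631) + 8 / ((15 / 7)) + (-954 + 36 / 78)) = -4035876000 / 1638738547723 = -0.00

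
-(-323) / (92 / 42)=6783 / 46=147.46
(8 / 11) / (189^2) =0.00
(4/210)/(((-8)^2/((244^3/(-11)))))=-453962/1155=-393.04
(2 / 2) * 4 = 4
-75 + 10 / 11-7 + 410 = 3618 / 11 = 328.91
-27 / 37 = -0.73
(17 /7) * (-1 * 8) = -136 /7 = -19.43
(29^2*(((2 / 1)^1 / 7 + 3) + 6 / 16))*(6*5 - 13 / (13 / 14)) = 344810 / 7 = 49258.57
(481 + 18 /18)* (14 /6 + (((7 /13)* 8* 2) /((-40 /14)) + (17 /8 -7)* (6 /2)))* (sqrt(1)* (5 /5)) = -5754839 /780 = -7378.00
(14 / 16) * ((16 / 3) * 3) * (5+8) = 182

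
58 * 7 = 406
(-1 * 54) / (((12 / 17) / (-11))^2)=-104907 / 8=-13113.38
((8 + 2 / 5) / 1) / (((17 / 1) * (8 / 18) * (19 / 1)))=189 / 3230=0.06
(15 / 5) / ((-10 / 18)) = -27 / 5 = -5.40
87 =87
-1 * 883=-883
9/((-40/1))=-9/40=-0.22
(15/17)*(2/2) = 15/17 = 0.88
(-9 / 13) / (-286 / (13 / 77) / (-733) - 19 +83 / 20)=131940 / 2389673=0.06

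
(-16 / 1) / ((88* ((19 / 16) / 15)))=-2.30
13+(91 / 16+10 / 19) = 5841 / 304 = 19.21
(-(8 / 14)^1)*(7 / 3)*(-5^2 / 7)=100 / 21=4.76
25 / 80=5 / 16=0.31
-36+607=571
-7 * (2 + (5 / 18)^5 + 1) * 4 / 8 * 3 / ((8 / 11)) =-436730833 / 10077696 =-43.34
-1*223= -223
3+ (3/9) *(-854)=-845/3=-281.67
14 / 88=7 / 44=0.16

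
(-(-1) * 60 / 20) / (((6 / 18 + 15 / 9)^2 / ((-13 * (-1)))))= 39 / 4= 9.75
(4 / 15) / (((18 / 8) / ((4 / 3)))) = 64 / 405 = 0.16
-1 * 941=-941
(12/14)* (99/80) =297/280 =1.06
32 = 32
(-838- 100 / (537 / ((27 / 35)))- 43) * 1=-1104073 / 1253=-881.14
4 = 4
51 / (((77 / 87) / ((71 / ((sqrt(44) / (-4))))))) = -630054* sqrt(11) / 847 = -2467.12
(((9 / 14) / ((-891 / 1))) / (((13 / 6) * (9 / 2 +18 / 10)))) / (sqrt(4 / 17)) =-5 * sqrt(17) / 189189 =-0.00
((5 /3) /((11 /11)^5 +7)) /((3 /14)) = 35 /36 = 0.97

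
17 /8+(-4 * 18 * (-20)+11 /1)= 11625 /8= 1453.12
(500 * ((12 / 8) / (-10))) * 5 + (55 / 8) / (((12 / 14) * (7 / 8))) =-2195 / 6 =-365.83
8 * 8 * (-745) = -47680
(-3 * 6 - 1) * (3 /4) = -57 /4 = -14.25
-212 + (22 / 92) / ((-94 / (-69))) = -39823 / 188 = -211.82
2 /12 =1 /6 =0.17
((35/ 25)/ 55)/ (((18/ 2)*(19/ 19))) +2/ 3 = 1657/ 2475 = 0.67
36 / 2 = 18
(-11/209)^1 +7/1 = 132/19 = 6.95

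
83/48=1.73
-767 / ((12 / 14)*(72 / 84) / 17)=-638911 / 36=-17747.53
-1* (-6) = 6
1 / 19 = 0.05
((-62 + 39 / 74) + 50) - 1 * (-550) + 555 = 80921 / 74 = 1093.53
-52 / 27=-1.93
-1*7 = -7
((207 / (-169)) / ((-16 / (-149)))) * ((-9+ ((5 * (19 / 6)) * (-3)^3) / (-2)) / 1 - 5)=-24643557 / 10816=-2278.44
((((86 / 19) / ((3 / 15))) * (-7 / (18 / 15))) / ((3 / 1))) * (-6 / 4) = 7525 / 114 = 66.01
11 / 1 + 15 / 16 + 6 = 287 / 16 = 17.94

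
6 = 6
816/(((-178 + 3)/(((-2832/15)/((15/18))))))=1056.42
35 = 35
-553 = -553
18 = 18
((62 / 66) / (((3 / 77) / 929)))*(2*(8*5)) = 16127440 / 9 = 1791937.78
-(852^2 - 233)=-725671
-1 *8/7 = -8/7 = -1.14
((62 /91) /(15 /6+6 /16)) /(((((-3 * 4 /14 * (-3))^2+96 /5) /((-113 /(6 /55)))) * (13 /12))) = -1740200 /198237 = -8.78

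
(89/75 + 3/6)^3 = 16194277/3375000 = 4.80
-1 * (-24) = 24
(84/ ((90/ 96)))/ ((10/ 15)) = 672/ 5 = 134.40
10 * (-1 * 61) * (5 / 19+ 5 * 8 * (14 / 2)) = -3248250 / 19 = -170960.53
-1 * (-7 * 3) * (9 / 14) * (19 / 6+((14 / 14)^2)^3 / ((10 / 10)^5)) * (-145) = -32625 / 4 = -8156.25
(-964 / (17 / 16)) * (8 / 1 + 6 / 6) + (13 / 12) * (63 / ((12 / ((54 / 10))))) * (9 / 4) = -44045199 / 5440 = -8096.54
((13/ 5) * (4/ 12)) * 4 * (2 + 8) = 104/ 3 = 34.67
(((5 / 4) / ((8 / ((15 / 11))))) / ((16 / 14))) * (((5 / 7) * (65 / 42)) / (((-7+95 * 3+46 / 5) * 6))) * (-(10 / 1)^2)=-1015625 / 84919296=-0.01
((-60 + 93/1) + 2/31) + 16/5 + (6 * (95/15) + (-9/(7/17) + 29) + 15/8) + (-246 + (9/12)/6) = -176413/1085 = -162.59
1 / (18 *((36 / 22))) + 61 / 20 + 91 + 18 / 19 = 95.03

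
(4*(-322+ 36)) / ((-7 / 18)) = 20592 / 7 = 2941.71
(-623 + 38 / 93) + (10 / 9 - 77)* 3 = -26358 / 31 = -850.26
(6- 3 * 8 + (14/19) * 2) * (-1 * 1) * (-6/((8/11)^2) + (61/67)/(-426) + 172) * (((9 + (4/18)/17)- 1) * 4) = 7060839822635/82971594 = 85099.48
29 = 29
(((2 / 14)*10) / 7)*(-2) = -20 / 49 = -0.41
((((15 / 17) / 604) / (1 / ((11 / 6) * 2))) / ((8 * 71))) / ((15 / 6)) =11 / 2916112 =0.00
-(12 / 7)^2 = -144 / 49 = -2.94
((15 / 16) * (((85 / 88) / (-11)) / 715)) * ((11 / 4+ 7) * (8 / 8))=-765 / 681472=-0.00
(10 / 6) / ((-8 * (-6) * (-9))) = -5 / 1296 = -0.00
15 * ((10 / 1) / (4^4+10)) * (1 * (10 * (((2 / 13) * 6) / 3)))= 3000 / 1729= 1.74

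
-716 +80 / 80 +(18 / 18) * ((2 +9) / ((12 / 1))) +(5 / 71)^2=-43196029 / 60492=-714.08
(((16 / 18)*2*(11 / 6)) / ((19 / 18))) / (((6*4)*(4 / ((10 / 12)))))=55 / 2052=0.03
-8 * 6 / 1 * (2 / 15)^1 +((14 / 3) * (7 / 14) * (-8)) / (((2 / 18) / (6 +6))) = -2022.40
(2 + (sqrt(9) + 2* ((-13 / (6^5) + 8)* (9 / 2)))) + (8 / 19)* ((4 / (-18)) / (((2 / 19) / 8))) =60371 / 864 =69.87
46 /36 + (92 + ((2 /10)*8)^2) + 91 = 84077 /450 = 186.84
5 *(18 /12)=15 /2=7.50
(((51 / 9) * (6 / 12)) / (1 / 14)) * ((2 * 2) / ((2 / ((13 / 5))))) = 3094 / 15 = 206.27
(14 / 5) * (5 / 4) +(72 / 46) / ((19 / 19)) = 233 / 46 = 5.07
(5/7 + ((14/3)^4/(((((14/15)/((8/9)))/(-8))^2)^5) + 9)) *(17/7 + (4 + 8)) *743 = 13201704173721309468553890292/3938980639167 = 3351553455848707.47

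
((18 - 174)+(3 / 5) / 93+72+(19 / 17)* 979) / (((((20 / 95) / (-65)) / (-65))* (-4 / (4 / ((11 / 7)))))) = -74787497330 / 5797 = -12901069.06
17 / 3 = 5.67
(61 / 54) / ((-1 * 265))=-61 / 14310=-0.00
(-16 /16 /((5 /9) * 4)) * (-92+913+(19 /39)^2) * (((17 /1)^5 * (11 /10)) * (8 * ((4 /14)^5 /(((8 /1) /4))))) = -312144134440864 /71009575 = -4395803.45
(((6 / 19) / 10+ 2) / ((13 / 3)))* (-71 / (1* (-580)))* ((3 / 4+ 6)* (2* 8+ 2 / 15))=44767701 / 7163000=6.25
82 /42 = 41 /21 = 1.95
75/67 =1.12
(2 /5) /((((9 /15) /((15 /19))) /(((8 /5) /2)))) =8 /19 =0.42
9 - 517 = -508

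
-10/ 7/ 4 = -5/ 14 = -0.36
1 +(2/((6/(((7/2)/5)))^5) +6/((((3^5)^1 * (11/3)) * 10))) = 4279864877/4276800000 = 1.00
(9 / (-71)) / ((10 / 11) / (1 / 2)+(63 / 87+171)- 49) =-957 / 940253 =-0.00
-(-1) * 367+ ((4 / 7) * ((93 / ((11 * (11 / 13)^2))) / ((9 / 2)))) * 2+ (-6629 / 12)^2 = 409919311565 / 1341648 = 305534.17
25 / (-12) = -25 / 12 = -2.08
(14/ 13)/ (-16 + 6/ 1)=-7/ 65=-0.11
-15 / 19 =-0.79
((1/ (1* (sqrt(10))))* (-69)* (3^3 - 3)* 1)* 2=-1656* sqrt(10)/ 5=-1047.35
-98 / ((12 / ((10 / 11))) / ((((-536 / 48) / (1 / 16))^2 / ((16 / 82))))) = -1214599.46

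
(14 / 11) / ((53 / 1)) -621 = -362029 / 583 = -620.98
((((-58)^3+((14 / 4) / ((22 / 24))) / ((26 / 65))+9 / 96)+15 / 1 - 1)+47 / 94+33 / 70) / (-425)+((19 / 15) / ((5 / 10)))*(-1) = 456.50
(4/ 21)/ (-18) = -2/ 189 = -0.01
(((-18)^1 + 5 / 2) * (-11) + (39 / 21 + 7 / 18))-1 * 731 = -35170 / 63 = -558.25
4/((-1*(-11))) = 4/11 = 0.36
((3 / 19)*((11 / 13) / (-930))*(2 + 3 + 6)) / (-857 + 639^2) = -121 / 31199518480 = -0.00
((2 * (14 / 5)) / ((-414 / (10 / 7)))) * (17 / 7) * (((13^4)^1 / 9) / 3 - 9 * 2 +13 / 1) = -1932968 / 39123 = -49.41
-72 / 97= -0.74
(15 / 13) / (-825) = -0.00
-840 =-840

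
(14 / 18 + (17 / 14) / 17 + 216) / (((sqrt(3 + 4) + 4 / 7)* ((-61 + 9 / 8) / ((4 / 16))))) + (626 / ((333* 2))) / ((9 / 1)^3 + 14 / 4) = 6022225118 / 76412625885-191261* sqrt(7) / 1409697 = -0.28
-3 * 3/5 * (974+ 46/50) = -219357/125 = -1754.86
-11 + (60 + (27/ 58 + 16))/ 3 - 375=-62729/ 174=-360.51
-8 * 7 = -56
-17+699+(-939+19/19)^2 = 880526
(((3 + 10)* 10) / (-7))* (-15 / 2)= 975 / 7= 139.29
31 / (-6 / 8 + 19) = 124 / 73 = 1.70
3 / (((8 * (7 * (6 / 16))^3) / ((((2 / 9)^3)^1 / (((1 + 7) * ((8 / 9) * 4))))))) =0.00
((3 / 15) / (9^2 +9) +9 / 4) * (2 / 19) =0.24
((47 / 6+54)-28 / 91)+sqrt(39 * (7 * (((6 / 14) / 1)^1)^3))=9 * sqrt(13) / 7+4799 / 78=66.16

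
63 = 63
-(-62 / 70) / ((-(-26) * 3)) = 31 / 2730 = 0.01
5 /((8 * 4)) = 5 /32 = 0.16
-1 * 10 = -10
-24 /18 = -4 /3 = -1.33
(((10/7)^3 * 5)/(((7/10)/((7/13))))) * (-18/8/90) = -1250/4459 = -0.28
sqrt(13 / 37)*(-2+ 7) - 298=-298+ 5*sqrt(481) / 37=-295.04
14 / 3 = 4.67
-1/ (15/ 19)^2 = -361/ 225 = -1.60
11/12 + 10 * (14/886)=1.07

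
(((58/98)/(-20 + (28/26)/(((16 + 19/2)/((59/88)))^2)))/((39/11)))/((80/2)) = -33465333/160375851685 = -0.00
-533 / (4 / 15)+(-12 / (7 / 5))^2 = -377355 / 196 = -1925.28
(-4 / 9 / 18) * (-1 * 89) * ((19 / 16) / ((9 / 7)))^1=11837 / 5832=2.03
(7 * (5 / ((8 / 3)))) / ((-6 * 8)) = -35 / 128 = -0.27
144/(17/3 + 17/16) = 6912/323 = 21.40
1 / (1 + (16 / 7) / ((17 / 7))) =17 / 33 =0.52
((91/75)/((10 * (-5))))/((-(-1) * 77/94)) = -611/20625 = -0.03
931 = 931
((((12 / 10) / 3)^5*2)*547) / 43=35008 / 134375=0.26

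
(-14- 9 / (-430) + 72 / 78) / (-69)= 72983 / 385710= 0.19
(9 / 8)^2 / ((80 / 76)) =1539 / 1280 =1.20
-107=-107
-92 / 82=-1.12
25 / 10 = 5 / 2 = 2.50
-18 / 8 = -9 / 4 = -2.25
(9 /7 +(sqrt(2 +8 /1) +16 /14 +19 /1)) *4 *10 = 40 *sqrt(10) +6000 /7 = 983.63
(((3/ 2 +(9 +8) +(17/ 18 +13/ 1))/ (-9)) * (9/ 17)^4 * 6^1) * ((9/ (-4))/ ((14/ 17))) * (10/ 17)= 1596510/ 584647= 2.73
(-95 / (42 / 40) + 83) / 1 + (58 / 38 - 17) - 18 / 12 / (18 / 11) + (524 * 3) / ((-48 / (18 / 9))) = -47543 / 532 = -89.37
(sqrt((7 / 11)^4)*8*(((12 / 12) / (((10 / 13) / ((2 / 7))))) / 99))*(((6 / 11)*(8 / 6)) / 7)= 832 / 658845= 0.00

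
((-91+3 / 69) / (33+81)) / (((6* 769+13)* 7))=-1046 / 42461979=-0.00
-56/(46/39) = -1092/23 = -47.48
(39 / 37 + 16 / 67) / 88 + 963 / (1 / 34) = 7142735989 / 218152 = 32742.01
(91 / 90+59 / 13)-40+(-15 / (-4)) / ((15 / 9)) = -75349 / 2340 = -32.20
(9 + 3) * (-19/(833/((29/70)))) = -0.11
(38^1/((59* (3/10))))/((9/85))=32300/1593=20.28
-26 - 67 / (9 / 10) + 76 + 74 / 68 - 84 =-107.36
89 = 89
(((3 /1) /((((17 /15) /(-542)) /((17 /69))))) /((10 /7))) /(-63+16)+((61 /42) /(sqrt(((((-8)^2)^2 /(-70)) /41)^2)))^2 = 1028353628329 /163225534464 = 6.30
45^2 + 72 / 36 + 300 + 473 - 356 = 2444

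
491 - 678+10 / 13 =-2421 / 13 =-186.23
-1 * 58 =-58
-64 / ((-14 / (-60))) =-1920 / 7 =-274.29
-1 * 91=-91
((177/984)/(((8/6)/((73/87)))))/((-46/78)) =-0.19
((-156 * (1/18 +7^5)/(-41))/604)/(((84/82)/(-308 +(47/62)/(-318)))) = -23882532661325/750233232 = -31833.48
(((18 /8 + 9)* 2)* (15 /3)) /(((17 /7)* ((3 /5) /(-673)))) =-51959.56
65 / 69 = 0.94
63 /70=9 /10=0.90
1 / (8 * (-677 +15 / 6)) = -1 / 5396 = -0.00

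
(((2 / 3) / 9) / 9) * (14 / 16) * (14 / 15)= 0.01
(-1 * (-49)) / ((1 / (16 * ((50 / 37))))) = 39200 / 37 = 1059.46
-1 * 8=-8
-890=-890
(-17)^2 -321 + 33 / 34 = -1055 / 34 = -31.03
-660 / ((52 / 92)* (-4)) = 3795 / 13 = 291.92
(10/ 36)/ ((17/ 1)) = 5/ 306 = 0.02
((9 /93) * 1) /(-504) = -1 /5208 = -0.00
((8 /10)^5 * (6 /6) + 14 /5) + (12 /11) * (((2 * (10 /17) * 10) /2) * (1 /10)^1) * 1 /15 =1852738 /584375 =3.17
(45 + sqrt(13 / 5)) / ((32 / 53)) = 77.20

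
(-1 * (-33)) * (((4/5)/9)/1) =44/15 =2.93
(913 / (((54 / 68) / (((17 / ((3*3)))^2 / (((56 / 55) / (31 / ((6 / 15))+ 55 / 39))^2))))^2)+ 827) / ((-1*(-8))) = 289419169785141484260602554639297 / 3482235033849158565888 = 83113048651.75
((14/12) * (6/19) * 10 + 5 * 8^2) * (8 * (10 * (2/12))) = 82000/19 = 4315.79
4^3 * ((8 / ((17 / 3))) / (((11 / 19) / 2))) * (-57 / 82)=-216.97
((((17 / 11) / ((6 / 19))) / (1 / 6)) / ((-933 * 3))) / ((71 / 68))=-21964 / 2186019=-0.01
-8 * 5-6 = -46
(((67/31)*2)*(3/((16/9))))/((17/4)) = 1809/1054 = 1.72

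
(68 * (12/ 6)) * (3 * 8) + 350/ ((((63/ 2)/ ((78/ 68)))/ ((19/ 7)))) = 3298.59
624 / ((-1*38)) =-312 / 19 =-16.42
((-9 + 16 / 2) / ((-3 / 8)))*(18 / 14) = 24 / 7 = 3.43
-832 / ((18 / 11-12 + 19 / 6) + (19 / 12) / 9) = 988416 / 8341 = 118.50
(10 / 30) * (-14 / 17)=-14 / 51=-0.27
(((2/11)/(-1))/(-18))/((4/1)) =1/396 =0.00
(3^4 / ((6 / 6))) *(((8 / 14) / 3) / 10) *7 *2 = 108 / 5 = 21.60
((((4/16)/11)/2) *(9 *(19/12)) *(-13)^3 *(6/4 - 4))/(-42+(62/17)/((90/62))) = -479000925/21266432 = -22.52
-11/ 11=-1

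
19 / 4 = 4.75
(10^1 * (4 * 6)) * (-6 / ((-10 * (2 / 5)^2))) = 900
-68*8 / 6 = -272 / 3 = -90.67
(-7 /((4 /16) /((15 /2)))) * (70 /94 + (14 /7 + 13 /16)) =-280875 /376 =-747.01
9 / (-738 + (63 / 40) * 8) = -5 / 403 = -0.01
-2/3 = -0.67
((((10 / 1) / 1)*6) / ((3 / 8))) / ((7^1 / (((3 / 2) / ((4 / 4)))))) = 240 / 7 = 34.29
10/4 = 5/2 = 2.50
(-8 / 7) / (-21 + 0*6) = 8 / 147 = 0.05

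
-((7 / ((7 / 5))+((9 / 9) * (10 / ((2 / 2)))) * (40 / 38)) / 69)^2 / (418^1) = -87025 / 718425378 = -0.00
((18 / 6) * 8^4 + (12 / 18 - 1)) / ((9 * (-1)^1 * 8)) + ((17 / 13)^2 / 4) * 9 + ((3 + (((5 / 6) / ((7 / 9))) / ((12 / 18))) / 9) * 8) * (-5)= -75114311 / 255528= -293.96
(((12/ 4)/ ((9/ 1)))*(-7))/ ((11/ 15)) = -35/ 11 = -3.18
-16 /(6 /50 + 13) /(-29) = 50 /1189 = 0.04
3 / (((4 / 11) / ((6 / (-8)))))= -99 / 16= -6.19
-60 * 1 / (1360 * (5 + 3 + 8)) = -3 / 1088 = -0.00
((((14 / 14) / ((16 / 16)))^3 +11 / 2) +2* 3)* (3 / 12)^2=25 / 32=0.78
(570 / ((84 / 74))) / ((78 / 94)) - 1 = 164932 / 273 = 604.15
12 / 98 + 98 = 4808 / 49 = 98.12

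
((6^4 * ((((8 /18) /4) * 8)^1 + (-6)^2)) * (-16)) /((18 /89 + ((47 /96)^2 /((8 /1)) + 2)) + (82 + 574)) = -5019298430976 /4319182841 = -1162.09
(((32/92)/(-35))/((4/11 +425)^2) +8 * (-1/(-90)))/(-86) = -7049554846/6820448527935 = -0.00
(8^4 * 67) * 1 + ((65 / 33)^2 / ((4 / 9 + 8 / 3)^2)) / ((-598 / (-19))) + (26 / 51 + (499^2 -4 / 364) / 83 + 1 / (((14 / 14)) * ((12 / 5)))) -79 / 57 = 1265786205439452689 / 4562516902944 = 277431.57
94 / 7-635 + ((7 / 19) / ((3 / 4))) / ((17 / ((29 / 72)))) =-621.56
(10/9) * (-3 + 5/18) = -245/81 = -3.02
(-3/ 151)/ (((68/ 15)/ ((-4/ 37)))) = 45/ 94979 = 0.00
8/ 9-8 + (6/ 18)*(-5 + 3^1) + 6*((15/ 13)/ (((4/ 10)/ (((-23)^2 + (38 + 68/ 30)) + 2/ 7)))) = 8067035/ 819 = 9849.86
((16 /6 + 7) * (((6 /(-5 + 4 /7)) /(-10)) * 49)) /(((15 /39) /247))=31939817 /775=41212.67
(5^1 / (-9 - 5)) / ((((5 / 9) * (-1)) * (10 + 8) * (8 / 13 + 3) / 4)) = 13 / 329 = 0.04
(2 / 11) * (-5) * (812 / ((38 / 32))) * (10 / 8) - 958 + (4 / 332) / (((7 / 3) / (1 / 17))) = -3581616867 / 2064293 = -1735.03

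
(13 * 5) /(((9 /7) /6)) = 910 /3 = 303.33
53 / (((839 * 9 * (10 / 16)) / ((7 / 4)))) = 742 / 37755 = 0.02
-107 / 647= -0.17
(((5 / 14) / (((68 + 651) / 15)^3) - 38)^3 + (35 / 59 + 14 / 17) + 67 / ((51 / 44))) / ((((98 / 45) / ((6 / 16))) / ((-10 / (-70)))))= -1045828649122648478589061700471585400885 / 775638139928255812181477333107944064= -1348.35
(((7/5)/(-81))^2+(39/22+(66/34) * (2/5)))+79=5002682411/61345350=81.55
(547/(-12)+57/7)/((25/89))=-55981/420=-133.29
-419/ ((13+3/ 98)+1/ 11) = -31.93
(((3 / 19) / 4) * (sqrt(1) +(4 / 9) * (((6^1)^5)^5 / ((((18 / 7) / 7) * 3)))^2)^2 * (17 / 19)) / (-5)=-4462101644342746692283308026851917082783295493149486634862138300503372897189939 / 7220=-618019618330020317490762900000000000000000000000000000000000000000000000000.00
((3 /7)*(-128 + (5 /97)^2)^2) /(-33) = -1450403522929 /6816754637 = -212.77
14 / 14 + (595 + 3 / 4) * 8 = 4767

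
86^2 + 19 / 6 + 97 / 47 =2087147 / 282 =7401.23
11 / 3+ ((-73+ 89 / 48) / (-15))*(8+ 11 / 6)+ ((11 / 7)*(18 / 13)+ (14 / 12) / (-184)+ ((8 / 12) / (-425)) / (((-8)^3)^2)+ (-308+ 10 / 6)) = -799136976607637 / 3147979161600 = -253.86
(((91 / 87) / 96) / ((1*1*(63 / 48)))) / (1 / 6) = 13 / 261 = 0.05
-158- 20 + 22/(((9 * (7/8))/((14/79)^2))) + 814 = 35728412/56169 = 636.09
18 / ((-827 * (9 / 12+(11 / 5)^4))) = -0.00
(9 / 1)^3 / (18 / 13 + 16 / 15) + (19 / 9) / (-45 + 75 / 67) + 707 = 6351431983 / 6323940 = 1004.35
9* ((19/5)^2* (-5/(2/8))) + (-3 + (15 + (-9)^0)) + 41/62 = -801517/310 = -2585.54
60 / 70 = 6 / 7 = 0.86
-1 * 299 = -299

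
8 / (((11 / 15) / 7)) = 840 / 11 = 76.36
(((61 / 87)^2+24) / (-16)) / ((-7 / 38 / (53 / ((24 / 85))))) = 15867344315 / 10172736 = 1559.79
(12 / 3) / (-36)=-1 / 9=-0.11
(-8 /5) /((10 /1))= -4 /25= -0.16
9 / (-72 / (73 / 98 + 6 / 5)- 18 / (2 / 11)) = -953 / 14403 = -0.07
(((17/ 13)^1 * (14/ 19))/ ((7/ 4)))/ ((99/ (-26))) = -272/ 1881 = -0.14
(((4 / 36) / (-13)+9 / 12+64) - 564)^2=54593724409 / 219024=249259.10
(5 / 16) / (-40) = -1 / 128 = -0.01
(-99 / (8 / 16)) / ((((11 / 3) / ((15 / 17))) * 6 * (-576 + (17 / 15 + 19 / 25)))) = 10125 / 731986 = 0.01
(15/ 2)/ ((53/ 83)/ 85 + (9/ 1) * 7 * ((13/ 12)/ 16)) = 3386400/ 1929407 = 1.76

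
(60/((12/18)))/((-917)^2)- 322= -270766168/840889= -322.00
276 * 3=828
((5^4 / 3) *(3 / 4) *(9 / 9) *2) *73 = 45625 / 2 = 22812.50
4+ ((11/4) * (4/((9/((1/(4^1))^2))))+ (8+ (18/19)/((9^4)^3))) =115206843393473/9539842121136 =12.08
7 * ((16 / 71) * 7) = 784 / 71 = 11.04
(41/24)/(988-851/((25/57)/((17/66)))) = 11275/3222324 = 0.00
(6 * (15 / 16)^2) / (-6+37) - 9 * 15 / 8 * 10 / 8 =-83025 / 3968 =-20.92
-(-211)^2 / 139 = -44521 / 139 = -320.29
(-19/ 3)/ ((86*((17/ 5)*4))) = -95/ 17544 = -0.01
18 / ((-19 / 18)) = -324 / 19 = -17.05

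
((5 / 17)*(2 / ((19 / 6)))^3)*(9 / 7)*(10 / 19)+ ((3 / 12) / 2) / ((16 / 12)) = 0.14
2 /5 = 0.40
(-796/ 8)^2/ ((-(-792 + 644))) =39601/ 592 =66.89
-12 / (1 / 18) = -216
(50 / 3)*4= 200 / 3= 66.67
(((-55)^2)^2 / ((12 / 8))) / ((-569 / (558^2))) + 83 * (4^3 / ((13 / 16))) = -24692803394552 / 7397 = -3338218655.48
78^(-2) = 1 / 6084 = 0.00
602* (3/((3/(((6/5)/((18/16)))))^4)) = 39452672/1366875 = 28.86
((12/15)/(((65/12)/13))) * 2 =96/25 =3.84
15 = 15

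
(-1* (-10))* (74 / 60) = 37 / 3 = 12.33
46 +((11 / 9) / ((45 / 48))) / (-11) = 6194 / 135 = 45.88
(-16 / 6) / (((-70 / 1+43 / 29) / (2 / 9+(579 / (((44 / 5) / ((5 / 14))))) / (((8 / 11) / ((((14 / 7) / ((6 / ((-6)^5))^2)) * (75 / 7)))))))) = 118979011102736 / 2628801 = 45259801.37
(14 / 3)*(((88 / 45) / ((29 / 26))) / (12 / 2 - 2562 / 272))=-4356352 / 1820475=-2.39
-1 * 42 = -42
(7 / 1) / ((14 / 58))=29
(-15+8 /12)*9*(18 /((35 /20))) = -9288 /7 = -1326.86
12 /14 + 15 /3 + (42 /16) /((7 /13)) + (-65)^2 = 237201 /56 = 4235.73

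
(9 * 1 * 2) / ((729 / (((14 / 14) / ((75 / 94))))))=188 / 6075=0.03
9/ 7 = 1.29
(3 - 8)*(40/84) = -50/21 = -2.38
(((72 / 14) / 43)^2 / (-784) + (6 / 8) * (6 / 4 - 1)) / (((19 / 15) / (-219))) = -43748641215 / 674796248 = -64.83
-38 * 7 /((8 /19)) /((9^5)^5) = -2527 /2871591950767410355080996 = -0.00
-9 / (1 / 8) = -72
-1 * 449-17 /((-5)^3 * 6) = -448.98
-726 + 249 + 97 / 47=-22322 / 47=-474.94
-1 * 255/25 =-51/5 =-10.20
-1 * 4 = -4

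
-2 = -2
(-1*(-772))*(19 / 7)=14668 / 7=2095.43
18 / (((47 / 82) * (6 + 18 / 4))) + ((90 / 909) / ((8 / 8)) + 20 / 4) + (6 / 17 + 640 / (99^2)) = 47105411417 / 5536516293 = 8.51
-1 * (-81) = 81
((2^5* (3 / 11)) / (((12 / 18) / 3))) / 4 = 108 / 11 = 9.82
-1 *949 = -949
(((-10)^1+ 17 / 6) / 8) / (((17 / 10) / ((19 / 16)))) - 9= -62837 / 6528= -9.63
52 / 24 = 13 / 6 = 2.17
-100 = -100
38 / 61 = 0.62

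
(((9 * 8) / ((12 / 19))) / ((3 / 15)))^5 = 60169205700000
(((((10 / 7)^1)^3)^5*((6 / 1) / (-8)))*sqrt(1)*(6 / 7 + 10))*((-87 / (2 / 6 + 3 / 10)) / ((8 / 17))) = 16638750000000000000 / 33232930569601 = 500670.56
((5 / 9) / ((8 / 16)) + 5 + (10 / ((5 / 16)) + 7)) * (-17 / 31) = -6902 / 279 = -24.74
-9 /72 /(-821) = 1 /6568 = 0.00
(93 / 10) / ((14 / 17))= 1581 / 140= 11.29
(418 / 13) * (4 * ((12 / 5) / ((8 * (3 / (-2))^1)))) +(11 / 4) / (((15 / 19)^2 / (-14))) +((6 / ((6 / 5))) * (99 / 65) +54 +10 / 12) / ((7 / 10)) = 1.72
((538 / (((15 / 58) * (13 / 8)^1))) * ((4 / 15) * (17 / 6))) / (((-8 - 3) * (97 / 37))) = -314037056 / 9362925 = -33.54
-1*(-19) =19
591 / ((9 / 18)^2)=2364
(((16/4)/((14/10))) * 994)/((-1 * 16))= -355/2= -177.50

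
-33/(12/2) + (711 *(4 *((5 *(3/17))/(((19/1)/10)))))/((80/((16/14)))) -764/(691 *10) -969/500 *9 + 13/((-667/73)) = -2921804253007/521044058500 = -5.61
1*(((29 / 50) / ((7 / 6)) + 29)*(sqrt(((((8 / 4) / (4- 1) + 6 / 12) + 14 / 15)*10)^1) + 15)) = 5162*sqrt(21) / 175 + 15486 / 35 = 577.63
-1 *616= -616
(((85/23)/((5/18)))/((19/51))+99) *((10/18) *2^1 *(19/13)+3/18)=2740679/11362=241.21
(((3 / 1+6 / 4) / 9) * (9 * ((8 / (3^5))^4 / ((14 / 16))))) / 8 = 2048 / 2711943423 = 0.00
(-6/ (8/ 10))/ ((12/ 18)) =-45/ 4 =-11.25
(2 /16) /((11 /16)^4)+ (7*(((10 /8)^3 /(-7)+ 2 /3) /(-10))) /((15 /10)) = 15964999 /42166080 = 0.38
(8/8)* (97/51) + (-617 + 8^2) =-28106/51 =-551.10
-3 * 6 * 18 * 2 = -648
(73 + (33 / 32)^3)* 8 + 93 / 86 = 104594507 / 176128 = 593.86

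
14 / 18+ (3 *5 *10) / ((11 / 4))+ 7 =6170 / 99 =62.32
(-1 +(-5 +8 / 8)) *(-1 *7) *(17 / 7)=85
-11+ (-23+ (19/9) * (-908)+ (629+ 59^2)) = 19432/9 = 2159.11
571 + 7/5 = 2862/5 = 572.40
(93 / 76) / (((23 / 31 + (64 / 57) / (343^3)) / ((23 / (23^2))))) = 349018346943 / 4867129430012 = 0.07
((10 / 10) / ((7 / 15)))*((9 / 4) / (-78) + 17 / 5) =7.22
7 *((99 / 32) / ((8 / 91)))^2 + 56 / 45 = 25569725531 / 2949120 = 8670.29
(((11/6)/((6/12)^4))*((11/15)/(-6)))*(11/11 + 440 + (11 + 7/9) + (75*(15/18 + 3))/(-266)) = -52337945/32319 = -1619.42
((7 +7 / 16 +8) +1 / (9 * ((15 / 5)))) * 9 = 6685 / 48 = 139.27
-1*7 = -7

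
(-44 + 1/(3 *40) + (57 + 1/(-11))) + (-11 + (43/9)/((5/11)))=49217/3960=12.43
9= 9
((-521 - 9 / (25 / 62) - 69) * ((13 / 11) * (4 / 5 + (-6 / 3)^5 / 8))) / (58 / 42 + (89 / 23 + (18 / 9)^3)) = 174.76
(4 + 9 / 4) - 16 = -39 / 4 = -9.75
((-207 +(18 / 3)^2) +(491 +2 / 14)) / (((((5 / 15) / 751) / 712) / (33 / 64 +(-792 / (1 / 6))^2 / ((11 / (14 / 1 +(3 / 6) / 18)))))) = 118310707863233523 / 8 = 14788838482904190.38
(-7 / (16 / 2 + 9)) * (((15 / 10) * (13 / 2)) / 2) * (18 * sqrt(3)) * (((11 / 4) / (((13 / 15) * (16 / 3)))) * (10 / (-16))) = 23.27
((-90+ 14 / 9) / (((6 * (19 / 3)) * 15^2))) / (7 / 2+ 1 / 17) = -13532 / 4655475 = -0.00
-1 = -1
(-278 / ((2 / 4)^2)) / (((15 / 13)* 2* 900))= -1807 / 3375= -0.54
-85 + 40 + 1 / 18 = -809 / 18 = -44.94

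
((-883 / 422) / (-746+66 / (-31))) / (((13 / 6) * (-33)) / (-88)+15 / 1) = 0.00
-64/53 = -1.21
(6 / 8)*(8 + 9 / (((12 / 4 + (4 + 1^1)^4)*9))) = 15075 / 2512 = 6.00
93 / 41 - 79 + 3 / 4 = -12461 / 164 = -75.98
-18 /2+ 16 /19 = -8.16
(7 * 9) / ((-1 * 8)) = -7.88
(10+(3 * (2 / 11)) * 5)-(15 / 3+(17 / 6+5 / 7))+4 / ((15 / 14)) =6093 / 770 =7.91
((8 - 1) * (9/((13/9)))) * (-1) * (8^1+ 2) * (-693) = 3929310/13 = 302254.62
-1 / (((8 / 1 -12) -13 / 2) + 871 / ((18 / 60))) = -6 / 17357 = -0.00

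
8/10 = 4/5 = 0.80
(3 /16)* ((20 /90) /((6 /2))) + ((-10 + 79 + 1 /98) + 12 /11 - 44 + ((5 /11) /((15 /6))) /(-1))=1006415 /38808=25.93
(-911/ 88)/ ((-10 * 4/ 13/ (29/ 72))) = 343447/ 253440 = 1.36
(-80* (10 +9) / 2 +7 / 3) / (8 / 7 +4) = -15911 / 108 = -147.32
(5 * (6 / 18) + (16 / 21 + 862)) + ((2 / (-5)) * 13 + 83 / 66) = 1987723 / 2310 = 860.49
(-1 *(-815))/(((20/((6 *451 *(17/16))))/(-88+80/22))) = -9884157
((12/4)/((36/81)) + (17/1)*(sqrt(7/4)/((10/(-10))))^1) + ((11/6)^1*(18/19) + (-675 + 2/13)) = -688.85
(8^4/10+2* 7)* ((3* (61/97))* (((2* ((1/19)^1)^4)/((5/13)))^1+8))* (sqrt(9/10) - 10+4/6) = -18857772121104/316028425+3030713376606* sqrt(10)/1580142125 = -53605.88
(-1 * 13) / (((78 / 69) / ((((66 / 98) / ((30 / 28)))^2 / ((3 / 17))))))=-94622 / 3675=-25.75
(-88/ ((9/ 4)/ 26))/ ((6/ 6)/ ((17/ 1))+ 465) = -2.19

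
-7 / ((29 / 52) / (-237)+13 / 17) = -209508 / 22817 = -9.18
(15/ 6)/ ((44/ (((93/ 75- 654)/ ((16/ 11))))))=-16319/ 640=-25.50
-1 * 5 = -5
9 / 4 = 2.25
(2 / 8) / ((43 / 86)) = 0.50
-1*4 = -4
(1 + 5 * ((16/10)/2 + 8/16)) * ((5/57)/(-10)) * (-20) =25/19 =1.32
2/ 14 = 1/ 7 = 0.14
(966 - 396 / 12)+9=942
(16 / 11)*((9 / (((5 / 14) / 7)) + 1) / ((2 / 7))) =49672 / 55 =903.13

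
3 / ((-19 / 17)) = -2.68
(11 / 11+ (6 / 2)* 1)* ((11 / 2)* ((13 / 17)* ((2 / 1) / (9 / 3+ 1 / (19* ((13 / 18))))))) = 12844 / 1173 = 10.95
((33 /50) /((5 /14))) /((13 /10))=462 /325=1.42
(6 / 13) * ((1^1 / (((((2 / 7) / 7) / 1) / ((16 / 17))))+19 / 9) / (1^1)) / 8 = 3851 / 2652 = 1.45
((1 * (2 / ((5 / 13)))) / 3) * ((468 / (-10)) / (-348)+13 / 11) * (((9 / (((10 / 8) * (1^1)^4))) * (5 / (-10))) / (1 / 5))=-327522 / 7975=-41.07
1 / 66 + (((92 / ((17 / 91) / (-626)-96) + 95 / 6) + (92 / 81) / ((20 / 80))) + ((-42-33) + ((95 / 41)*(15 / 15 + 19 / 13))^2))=-31887995362883080 / 1384268800776147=-23.04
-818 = -818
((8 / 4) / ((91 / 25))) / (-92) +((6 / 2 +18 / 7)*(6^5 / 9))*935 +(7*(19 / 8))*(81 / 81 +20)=10766803367 / 2392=4501171.98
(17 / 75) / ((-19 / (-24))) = 0.29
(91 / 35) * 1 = 13 / 5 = 2.60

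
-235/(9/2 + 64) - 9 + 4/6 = -11.76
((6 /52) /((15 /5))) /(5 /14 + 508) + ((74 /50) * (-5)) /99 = -310892 /4163445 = -0.07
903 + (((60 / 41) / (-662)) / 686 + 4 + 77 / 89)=376112121065 / 414281917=907.87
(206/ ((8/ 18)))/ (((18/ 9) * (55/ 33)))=2781/ 20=139.05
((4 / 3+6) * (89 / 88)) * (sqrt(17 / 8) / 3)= 89 * sqrt(34) / 144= 3.60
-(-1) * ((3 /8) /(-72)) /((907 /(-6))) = 1 /29024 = 0.00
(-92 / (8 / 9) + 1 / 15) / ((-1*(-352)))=-3103 / 10560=-0.29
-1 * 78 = -78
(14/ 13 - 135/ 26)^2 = 16.94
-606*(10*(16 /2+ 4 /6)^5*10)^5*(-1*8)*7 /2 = 13391927825250646826871534528919827906560000000000 /282429536481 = 47416881364855292225442520000000000000.00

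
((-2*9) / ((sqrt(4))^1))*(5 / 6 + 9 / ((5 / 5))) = -177 / 2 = -88.50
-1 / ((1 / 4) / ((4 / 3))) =-16 / 3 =-5.33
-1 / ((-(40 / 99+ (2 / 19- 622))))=-1881 / 1169024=-0.00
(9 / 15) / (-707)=-3 / 3535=-0.00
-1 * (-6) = 6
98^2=9604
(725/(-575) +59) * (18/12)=1992/23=86.61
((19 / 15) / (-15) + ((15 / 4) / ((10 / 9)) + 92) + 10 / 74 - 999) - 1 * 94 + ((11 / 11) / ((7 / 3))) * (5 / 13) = -6044899859 / 6060600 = -997.41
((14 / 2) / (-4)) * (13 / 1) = -91 / 4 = -22.75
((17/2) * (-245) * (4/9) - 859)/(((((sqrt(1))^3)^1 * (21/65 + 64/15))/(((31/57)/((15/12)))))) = -25890332/153045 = -169.17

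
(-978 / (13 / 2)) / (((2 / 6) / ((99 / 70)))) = -638.39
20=20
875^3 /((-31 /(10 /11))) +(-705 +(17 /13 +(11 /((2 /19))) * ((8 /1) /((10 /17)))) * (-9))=-435748614022 /22165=-19659310.36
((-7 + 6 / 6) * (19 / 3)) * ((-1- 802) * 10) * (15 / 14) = 2288550 / 7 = 326935.71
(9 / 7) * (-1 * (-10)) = 90 / 7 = 12.86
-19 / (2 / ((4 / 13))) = -38 / 13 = -2.92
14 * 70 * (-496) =-486080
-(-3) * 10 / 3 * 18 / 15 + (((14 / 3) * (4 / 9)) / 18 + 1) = 3187 / 243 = 13.12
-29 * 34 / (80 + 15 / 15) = -986 / 81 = -12.17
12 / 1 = 12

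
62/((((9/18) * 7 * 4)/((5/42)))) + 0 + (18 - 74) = -16309/294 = -55.47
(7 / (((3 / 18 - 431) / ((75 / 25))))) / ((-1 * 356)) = 63 / 460130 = 0.00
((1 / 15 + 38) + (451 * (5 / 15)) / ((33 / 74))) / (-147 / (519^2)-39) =-505291307 / 52526130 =-9.62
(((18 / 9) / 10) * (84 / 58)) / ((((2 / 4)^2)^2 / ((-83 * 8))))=-446208 / 145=-3077.30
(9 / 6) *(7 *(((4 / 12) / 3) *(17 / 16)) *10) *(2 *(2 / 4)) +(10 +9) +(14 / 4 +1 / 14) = 11749 / 336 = 34.97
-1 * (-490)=490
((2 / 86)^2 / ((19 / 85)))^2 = 7225 / 1234187161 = 0.00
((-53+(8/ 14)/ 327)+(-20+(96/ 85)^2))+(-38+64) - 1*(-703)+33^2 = 28879977949/ 16538025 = 1746.28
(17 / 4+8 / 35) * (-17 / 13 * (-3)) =31977 / 1820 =17.57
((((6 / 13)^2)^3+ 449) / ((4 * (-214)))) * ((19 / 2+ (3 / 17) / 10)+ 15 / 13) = -3194576464178 / 570697762115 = -5.60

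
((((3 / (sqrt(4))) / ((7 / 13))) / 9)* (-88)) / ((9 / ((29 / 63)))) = -16588 / 11907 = -1.39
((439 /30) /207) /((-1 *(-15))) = 439 /93150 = 0.00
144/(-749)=-144/749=-0.19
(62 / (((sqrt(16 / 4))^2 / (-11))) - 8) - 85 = -527 / 2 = -263.50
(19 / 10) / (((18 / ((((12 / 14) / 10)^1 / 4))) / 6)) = 19 / 1400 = 0.01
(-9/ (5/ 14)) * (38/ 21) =-45.60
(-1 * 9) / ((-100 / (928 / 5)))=2088 / 125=16.70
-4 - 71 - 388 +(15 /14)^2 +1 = -90327 /196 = -460.85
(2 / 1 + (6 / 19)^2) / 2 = 379 / 361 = 1.05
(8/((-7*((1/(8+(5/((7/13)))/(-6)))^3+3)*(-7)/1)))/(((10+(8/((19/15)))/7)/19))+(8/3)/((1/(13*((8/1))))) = 28056459354228/101130575525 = 277.43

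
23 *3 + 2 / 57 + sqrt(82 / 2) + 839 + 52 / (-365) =sqrt(41) + 18888706 / 20805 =914.30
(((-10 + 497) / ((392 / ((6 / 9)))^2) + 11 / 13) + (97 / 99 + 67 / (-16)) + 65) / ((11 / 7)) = 258083491 / 6474468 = 39.86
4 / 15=0.27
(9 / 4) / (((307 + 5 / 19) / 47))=2679 / 7784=0.34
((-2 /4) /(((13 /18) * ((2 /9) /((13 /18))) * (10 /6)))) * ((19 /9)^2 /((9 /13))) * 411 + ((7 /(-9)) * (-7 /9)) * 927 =-180667 /60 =-3011.12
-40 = -40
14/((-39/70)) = -980/39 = -25.13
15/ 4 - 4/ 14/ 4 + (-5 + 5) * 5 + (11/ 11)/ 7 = 3.82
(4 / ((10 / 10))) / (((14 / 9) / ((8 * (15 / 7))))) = 2160 / 49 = 44.08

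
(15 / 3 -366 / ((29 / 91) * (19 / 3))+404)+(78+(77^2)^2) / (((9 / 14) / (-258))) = -23320719380753 / 1653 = -14108118197.67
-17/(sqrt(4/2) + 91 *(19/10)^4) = -2016065870000/140640685542521 + 1700000000 *sqrt(2)/140640685542521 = -0.01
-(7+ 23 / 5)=-58 / 5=-11.60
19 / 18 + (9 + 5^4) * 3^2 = 102727 / 18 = 5707.06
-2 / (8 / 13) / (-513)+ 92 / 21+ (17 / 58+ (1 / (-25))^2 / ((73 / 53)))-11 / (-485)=8672350976021 / 1843520647500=4.70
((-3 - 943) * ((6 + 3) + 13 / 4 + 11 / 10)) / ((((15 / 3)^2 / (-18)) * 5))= 1136619 / 625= 1818.59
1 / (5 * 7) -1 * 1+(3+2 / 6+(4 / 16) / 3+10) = 5227 / 420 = 12.45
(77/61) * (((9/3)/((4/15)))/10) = 1.42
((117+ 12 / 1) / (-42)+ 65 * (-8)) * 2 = -7323 / 7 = -1046.14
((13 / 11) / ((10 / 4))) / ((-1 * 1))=-0.47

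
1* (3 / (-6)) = -1 / 2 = -0.50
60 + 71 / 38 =2351 / 38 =61.87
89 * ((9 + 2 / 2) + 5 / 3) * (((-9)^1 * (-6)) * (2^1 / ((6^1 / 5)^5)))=9734375 / 216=45066.55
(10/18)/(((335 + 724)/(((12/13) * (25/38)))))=250/784719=0.00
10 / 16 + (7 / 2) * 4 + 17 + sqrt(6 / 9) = sqrt(6) / 3 + 253 / 8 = 32.44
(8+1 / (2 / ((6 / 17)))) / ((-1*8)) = -139 / 136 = -1.02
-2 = -2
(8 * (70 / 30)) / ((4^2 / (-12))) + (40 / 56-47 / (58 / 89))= -34675 / 406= -85.41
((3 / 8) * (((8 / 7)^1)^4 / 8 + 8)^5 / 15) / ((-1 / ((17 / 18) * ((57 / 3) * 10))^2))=-194455224071287359808000000 / 6463173570106572081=-30086647.37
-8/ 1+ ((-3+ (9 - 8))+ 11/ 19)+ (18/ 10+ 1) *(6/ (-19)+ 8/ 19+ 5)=463/ 95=4.87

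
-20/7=-2.86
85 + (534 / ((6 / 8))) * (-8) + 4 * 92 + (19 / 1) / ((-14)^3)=-14386811 / 2744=-5243.01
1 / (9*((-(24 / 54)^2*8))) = -9 / 128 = -0.07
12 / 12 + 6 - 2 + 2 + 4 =11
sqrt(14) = 3.74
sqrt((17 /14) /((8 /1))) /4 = sqrt(119) /112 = 0.10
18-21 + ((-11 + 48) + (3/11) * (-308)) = -50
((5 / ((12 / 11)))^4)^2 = 83733937890625 / 429981696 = 194738.38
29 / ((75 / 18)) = 174 / 25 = 6.96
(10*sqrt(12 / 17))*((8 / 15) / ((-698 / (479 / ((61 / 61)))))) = -7664*sqrt(51) / 17799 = -3.07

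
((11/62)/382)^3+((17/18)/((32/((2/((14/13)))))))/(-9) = -5734393122713/941582176743096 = -0.01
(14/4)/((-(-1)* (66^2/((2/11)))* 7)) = 1/47916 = 0.00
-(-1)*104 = 104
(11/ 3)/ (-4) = -11/ 12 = -0.92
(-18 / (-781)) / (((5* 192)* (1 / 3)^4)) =243 / 124960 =0.00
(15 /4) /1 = 15 /4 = 3.75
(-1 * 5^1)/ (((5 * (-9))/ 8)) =8/ 9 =0.89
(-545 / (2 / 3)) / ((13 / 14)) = -11445 / 13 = -880.38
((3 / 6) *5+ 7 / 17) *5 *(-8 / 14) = -990 / 119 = -8.32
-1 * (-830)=830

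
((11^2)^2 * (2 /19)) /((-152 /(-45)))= 658845 /1444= 456.26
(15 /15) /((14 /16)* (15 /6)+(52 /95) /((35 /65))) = 10640 /34091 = 0.31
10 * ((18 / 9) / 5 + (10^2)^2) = 100004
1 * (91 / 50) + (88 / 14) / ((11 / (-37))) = -19.32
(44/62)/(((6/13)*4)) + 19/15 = 3071/1860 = 1.65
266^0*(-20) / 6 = -10 / 3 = -3.33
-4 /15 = -0.27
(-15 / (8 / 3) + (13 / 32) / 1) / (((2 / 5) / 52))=-10855 / 16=-678.44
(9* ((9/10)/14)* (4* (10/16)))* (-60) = -1215/14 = -86.79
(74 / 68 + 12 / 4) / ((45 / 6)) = 139 / 255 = 0.55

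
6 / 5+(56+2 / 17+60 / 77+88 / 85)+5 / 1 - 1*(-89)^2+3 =-7853.87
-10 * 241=-2410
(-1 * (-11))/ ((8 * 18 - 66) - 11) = 11/ 67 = 0.16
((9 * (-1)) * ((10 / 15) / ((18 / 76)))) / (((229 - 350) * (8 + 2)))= 38 / 1815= 0.02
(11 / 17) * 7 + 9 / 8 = 769 / 136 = 5.65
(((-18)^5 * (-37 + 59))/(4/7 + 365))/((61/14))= -1357969536/52033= -26098.24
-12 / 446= -6 / 223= -0.03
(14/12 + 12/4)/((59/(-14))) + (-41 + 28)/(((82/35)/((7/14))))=-109235/29028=-3.76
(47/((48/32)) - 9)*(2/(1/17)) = 2278/3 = 759.33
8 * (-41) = -328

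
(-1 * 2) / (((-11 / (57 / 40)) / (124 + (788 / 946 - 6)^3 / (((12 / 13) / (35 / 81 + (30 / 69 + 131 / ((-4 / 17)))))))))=233735500148218894 / 10843237408905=21555.88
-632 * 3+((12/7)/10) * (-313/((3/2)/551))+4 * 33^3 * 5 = 24399688/35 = 697133.94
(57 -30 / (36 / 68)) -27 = -80 / 3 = -26.67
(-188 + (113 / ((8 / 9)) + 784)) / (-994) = -5785 / 7952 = -0.73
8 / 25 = 0.32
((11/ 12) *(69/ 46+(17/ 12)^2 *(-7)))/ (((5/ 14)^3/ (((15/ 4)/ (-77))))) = 88543/ 7200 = 12.30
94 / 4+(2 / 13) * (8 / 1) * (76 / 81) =51923 / 2106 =24.65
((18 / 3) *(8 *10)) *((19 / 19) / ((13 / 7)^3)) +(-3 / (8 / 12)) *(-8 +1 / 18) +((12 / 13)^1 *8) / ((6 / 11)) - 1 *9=115.23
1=1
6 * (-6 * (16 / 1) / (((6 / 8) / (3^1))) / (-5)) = 2304 / 5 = 460.80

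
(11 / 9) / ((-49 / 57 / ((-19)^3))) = 1433531 / 147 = 9751.91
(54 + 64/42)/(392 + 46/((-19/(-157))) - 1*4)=11077/153237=0.07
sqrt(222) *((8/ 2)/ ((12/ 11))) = 11 *sqrt(222)/ 3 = 54.63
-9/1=-9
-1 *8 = -8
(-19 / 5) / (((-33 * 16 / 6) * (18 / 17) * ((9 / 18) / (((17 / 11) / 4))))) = 5491 / 174240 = 0.03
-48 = -48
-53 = -53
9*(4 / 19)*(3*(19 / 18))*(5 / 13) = 30 / 13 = 2.31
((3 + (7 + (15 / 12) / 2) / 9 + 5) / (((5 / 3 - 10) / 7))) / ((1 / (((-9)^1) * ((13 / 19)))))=173901 / 3800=45.76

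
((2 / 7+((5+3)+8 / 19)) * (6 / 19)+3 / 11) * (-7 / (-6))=28003 / 7942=3.53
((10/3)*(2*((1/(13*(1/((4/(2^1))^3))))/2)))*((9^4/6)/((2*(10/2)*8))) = 729/26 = 28.04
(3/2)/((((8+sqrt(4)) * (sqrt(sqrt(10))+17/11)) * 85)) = -1331 * sqrt(10)/2096300 - 3179/2096300+2057 * 10^(1/4)/2096300+14641 * 10^(3/4)/35637100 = 0.00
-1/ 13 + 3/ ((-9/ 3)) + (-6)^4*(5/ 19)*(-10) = -842666/ 247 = -3411.60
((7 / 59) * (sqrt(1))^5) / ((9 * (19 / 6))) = 14 / 3363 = 0.00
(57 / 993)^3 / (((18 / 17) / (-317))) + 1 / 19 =-49535431 / 12402524322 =-0.00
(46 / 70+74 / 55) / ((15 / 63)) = 8.41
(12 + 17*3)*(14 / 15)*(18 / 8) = 1323 / 10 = 132.30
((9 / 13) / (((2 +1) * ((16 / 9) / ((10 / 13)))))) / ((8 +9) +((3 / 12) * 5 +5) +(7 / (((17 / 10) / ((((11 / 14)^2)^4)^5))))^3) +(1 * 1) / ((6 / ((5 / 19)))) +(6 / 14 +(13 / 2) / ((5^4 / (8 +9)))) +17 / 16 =16524689456081363663070317867144727157877152942606013890248710126406087770395164292651418908613187008998274027276689629398404159294354672639507758347 / 9629627682916307344590136340843119997297313116982897428573166207611440147166785573313005690095742829482254956017448958152518660414263278222351790000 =1.72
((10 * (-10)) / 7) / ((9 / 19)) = -1900 / 63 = -30.16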